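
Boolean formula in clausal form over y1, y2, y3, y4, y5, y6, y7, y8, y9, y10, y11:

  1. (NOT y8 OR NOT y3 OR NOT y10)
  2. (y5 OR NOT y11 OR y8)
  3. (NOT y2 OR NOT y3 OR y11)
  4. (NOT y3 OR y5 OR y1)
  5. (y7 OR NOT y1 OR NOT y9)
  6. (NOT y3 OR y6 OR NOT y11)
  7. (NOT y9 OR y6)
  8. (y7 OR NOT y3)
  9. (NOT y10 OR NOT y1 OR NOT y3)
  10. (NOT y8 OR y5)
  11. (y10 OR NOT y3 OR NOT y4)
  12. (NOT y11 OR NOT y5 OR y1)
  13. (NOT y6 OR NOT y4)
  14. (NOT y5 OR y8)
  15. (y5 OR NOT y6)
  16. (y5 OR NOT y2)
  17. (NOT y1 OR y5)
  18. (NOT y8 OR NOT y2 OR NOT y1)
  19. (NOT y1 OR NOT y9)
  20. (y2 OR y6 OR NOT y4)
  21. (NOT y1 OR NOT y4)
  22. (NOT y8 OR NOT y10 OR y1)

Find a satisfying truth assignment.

y1=True, y2=False, y3=False, y4=False, y5=True, y6=False, y7=False, y8=True, y9=False, y10=False, y11=False

Pure literal: y3 appears only negated; assign y3 = False.
Pure literal: y4 appears only negated; assign y4 = False.
Set y1 = True and propagate.
  then y5 is forced to True.
  then y8 is forced to True.
  then y2 is forced to False.
  then y9 is forced to False.
y6, y7, y10, y11 are now unconstrained; take y6 = False, y7 = False, y10 = False, y11 = False.
Every clause has at least one true literal under this assignment.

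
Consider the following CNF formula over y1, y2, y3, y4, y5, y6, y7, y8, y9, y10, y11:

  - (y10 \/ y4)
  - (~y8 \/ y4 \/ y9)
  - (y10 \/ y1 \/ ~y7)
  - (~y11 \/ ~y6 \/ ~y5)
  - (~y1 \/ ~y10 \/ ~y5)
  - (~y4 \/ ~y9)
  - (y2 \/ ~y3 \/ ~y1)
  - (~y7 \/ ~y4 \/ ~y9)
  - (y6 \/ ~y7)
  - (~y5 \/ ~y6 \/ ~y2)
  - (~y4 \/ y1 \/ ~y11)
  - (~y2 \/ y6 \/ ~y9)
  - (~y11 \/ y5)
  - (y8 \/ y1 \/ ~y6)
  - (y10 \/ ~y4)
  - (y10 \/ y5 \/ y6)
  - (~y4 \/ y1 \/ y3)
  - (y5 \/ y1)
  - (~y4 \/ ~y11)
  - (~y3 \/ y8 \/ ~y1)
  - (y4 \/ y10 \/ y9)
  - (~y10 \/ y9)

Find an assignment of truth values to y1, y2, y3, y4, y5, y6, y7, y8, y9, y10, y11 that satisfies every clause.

y1=False  y2=False  y3=True  y4=False  y5=True  y6=True  y7=True  y8=True  y9=True  y10=True  y11=False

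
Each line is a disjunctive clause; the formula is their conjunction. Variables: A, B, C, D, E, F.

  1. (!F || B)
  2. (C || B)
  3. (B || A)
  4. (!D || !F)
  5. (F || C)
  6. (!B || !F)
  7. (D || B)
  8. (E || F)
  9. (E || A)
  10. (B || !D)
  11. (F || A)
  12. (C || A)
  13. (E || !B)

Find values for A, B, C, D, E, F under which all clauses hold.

A=True, B=True, C=True, D=False, E=True, F=False

Pure literal: A appears only positively; assign A = True.
C occurs only positively in the remaining clauses — set C = True.
Try B = True.
  then F is forced to False.
  then E is forced to True.
D is now unconstrained; take D = False.
Every clause has at least one true literal under this assignment.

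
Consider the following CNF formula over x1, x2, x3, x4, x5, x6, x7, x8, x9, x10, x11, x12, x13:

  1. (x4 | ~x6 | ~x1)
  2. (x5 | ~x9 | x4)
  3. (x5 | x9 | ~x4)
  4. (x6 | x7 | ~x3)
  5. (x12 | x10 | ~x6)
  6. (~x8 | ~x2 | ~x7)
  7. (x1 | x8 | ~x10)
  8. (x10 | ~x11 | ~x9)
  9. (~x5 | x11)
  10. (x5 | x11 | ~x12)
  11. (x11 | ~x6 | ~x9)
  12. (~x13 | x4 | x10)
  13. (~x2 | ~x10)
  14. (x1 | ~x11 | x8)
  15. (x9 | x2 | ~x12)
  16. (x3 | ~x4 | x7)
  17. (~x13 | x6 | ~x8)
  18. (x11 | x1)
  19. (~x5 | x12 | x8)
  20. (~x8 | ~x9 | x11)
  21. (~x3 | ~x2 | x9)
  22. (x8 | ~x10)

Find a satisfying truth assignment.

Pure literal: x13 appears only negated; assign x13 = False.
Branch on x1: take x1 = True.
Branch on x2: take x2 = False.
Try x3 = False.
For the remaining variables, x4 = True, x5 = True, x6 = True, x7 = True, x8 = True, x9 = True, x10 = True, x11 = True, x12 = True works.
Check each clause:
  1. (~x6 | x4 | ~x1) — x4 is true.
  2. (~x9 | x4 | x5) — x4 is true.
  3. (x5 | x9 | ~x4) — x9 is true.
  4. (x7 | ~x3 | x6) — ~x3 is true.
  5. (~x6 | x10 | x12) — x10 is true.
  6. (~x8 | ~x2 | ~x7) — ~x2 is true.
  7. (~x10 | x8 | x1) — x8 is true.
  8. (~x11 | ~x9 | x10) — x10 is true.
  9. (~x5 | x11) — x11 is true.
  10. (~x12 | x11 | x5) — x11 is true.
  11. (x11 | ~x9 | ~x6) — x11 is true.
  12. (~x13 | x10 | x4) — x10 is true.
  13. (~x10 | ~x2) — ~x2 is true.
  14. (x8 | ~x11 | x1) — x8 is true.
  15. (~x12 | x2 | x9) — x9 is true.
  16. (~x4 | x3 | x7) — x7 is true.
  17. (x6 | ~x13 | ~x8) — ~x13 is true.
  18. (x11 | x1) — x1 is true.
  19. (x8 | x12 | ~x5) — x8 is true.
  20. (~x9 | ~x8 | x11) — x11 is true.
  21. (~x3 | x9 | ~x2) — x9 is true.
  22. (~x10 | x8) — x8 is true.

x1 = 1, x2 = 0, x3 = 0, x4 = 1, x5 = 1, x6 = 1, x7 = 1, x8 = 1, x9 = 1, x10 = 1, x11 = 1, x12 = 1, x13 = 0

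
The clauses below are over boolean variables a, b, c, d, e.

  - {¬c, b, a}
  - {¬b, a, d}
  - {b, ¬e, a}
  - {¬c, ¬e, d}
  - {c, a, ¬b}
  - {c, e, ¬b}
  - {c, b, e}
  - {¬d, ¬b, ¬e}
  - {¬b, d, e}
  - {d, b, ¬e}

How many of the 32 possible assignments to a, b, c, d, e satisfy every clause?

7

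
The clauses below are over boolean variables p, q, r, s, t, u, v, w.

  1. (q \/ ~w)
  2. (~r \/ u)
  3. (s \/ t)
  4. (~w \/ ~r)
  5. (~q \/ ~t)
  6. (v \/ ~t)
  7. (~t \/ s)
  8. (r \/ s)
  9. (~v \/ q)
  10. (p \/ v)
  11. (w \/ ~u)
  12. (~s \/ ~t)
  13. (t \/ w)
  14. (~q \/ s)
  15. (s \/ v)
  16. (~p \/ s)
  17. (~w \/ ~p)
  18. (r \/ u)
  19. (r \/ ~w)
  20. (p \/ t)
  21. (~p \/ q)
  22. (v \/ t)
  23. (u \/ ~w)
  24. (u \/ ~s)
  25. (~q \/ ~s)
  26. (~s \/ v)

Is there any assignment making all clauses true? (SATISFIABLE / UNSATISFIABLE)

UNSATISFIABLE

s = True:
  propagation gives t=False, w=True, q=True; an empty clause results — contradiction.
s = False:
  propagation gives t=True; an empty clause results — contradiction.
Every branch closes, so no satisfying assignment exists.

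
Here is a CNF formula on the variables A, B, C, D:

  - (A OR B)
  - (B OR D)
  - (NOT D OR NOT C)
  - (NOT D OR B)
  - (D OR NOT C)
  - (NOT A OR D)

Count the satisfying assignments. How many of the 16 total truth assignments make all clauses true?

3

The models are:
  A=0 B=1 C=0 D=0
  A=0 B=1 C=0 D=1
  A=1 B=1 C=0 D=1
That's 3 in total.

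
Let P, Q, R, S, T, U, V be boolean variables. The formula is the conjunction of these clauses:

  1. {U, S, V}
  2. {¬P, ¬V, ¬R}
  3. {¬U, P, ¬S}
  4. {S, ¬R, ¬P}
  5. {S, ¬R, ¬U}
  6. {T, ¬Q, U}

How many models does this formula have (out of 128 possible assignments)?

58

Split on S, then U.
  S=T, U=T: Q, T free; 3 ways for (P,R,V) × 2^2 = 12.
  S=T, U=F: 21 of the 32 assignments to (P,Q,R,T,V) work.
  S=F, U=T: forces R=F; P, Q, T, V free → 2^4 = 16.
  S=F, U=F: 9 of the 32 assignments to (P,Q,R,T,V) work.
Total: 12 + 21 + 16 + 9 = 58.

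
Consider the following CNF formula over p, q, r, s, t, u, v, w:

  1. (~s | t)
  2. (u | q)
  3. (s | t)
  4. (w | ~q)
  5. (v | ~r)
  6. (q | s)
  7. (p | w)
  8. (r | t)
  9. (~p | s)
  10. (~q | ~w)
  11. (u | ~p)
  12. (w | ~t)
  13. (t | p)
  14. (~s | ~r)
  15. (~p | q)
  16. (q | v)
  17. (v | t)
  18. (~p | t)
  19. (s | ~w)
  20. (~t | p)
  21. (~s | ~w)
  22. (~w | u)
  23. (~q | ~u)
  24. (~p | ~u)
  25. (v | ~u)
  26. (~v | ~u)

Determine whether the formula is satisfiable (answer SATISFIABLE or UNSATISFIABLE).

p = True:
  propagation gives s=True, t=True, u=True; an empty clause results — contradiction.
p = False:
  propagation gives w=True, q=False, u=True, s=True; an empty clause results — contradiction.
Every branch closes, so no satisfying assignment exists.

UNSATISFIABLE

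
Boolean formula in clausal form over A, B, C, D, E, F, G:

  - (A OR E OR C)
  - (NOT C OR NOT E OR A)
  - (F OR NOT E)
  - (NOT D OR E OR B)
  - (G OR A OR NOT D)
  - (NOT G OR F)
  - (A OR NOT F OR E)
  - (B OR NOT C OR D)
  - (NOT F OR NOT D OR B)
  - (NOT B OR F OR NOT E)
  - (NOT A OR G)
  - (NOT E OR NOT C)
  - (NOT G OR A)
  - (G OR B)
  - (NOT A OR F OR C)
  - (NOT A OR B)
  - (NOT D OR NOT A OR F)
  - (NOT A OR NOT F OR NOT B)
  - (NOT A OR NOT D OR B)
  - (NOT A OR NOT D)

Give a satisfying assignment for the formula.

A = F, B = T, C = T, D = F, E = F, F = F, G = F

Set A = False and propagate.
  then G is forced to False.
  then D is forced to False.
  then B is forced to True.
Try C = True.
  then E is forced to False.
  then F is forced to False.
Every clause has at least one true literal under this assignment.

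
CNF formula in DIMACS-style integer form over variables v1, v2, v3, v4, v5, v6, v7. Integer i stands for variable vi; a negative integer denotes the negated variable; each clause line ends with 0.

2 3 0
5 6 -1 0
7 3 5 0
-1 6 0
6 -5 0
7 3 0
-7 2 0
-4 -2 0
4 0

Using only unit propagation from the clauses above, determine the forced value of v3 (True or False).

True

(v4) stands alone — v4 = True.
(~v4 \/ ~v2): since v4 = True, the clause reduces to (~v2). v2 = False.
From (v3 \/ v2) and v2 = False: v3 = True.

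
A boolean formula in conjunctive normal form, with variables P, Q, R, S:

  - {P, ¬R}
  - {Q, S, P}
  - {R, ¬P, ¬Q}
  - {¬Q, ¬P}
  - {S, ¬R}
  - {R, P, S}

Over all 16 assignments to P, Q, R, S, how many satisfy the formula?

5

Satisfying assignments:
  P=F Q=F R=F S=T
  P=F Q=T R=F S=T
  P=T Q=F R=F S=F
  P=T Q=F R=F S=T
  P=T Q=F R=T S=T
That's 5 in total.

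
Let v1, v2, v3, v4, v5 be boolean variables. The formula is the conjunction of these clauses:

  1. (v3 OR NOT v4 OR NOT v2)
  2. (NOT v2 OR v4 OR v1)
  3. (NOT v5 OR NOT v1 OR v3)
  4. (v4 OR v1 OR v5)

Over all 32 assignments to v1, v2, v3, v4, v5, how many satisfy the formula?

Split on v1, then v4.
  v1=T, v4=T: 5 of the 8 assignments to (v2,v3,v5) work.
  v1=T, v4=F: v2 free; 3 ways for (v3,v5) × 2^1 = 6.
  v1=F, v4=T: v5 free; 3 ways for (v2,v3) × 2^1 = 6.
  v1=F, v4=F: remaining (v2,v3,v5) ∈ {(F,F,T); (F,T,T)} — 2.
Total: 5 + 6 + 6 + 2 = 19.

19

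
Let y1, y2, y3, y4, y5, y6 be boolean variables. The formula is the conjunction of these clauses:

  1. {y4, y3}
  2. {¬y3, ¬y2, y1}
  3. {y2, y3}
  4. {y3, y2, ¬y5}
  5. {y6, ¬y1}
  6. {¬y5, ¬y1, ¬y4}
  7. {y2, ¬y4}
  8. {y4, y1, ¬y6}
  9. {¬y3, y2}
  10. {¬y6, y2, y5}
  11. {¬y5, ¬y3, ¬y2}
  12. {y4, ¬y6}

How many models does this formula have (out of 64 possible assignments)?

Satisfying assignments:
  y1=F y2=T y3=F y4=T y5=F y6=F
  y1=F y2=T y3=F y4=T y5=F y6=T
  y1=F y2=T y3=F y4=T y5=T y6=F
  y1=F y2=T y3=F y4=T y5=T y6=T
  y1=T y2=T y3=F y4=T y5=F y6=T
  y1=T y2=T y3=T y4=T y5=F y6=T
Count: 6.

6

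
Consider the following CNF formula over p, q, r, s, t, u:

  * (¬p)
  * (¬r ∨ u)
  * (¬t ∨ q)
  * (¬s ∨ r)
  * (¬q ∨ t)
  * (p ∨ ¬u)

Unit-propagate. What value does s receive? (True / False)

(¬p) stands alone — p = False.
From (¬u ∨ p) and p = False: u = False.
In (¬r ∨ u), u is now false; ¬r must hold, so r = False.
In (¬s ∨ r), r is now false; ¬s must hold, so s = False.

False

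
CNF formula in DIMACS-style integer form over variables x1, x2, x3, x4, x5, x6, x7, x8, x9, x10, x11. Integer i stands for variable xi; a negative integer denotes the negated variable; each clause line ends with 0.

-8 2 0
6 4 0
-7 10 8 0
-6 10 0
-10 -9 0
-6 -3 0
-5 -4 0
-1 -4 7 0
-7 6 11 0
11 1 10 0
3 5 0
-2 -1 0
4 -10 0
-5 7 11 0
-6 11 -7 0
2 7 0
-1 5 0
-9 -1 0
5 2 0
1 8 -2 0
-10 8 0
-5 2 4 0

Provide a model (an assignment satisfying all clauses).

x1=False  x2=True  x3=True  x4=True  x5=False  x6=False  x7=False  x8=True  x9=False  x10=True  x11=True

Check each clause:
  1. {¬x8, x2} — x2 is true.
  2. {x6, x4} — x4 is true.
  3. {x8, ¬x7, x10} — x8 is true.
  4. {x10, ¬x6} — x10 is true.
  5. {¬x9, ¬x10} — ¬x9 is true.
  6. {¬x6, ¬x3} — ¬x6 is true.
  7. {¬x4, ¬x5} — ¬x5 is true.
  8. {x7, ¬x4, ¬x1} — ¬x1 is true.
  9. {¬x7, x11, x6} — ¬x7 is true.
  10. {x11, x1, x10} — x10 is true.
  11. {x3, x5} — x3 is true.
  12. {¬x2, ¬x1} — ¬x1 is true.
  13. {¬x10, x4} — x4 is true.
  14. {x11, x7, ¬x5} — x11 is true.
  15. {¬x6, x11, ¬x7} — ¬x7 is true.
  16. {x7, x2} — x2 is true.
  17. {x5, ¬x1} — ¬x1 is true.
  18. {¬x1, ¬x9} — ¬x1 is true.
  19. {x5, x2} — x2 is true.
  20. {x8, x1, ¬x2} — x8 is true.
  21. {¬x10, x8} — x8 is true.
  22. {x2, ¬x5, x4} — x2 is true.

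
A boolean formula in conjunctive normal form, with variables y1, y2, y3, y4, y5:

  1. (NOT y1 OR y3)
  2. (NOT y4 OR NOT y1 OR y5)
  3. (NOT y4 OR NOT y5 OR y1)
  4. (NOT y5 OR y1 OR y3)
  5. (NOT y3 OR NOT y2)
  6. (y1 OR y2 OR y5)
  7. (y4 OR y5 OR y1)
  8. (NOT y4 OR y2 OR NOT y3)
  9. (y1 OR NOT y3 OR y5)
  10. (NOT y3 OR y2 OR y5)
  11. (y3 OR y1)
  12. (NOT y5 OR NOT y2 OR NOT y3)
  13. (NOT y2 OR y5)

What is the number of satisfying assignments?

The models are:
  y1=F y2=F y3=T y4=F y5=T
  y1=T y2=F y3=T y4=F y5=T
That's 2 in total.

2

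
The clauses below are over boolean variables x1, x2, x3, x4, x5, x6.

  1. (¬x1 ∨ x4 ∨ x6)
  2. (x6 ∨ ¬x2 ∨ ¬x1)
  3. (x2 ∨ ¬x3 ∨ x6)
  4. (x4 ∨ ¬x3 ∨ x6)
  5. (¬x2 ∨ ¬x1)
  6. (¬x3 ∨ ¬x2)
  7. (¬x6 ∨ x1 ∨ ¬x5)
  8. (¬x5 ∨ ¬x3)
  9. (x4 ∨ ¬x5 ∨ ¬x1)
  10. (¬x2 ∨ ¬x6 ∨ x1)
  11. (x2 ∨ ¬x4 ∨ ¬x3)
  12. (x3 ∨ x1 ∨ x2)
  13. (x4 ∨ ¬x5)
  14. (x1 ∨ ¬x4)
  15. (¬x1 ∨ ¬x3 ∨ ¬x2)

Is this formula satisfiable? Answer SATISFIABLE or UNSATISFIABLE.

x5 occurs only negated in the remaining clauses — set x5 = False.
Branch on x1: take x1 = True.
  then x2 is forced to False.
The remaining clauses are satisfied by x3 = False, x4 = False, x6 = True.
So x1=1, x2=0, x3=0, x4=0, x5=0, x6=1 is a satisfying assignment.

SATISFIABLE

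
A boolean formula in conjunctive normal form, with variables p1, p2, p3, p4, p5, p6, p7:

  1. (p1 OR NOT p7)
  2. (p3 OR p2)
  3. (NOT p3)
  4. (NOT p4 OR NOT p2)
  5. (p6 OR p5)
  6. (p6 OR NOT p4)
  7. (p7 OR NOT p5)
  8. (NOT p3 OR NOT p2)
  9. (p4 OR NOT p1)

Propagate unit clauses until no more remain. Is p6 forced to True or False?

True

(NOT p3) stands alone — p3 = False.
(p2 OR p3): since p3 = False, the clause reduces to (p2). p2 = True.
From (NOT p4 OR NOT p2) and p2 = True: p4 = False.
(NOT p1 OR p4) with p4 = False leaves only NOT p1, so p1 = False.
(NOT p7 OR p1) with p1 = False leaves only NOT p7, so p7 = False.
From (p7 OR NOT p5) and p7 = False: p5 = False.
From (p5 OR p6) and p5 = False: p6 = True.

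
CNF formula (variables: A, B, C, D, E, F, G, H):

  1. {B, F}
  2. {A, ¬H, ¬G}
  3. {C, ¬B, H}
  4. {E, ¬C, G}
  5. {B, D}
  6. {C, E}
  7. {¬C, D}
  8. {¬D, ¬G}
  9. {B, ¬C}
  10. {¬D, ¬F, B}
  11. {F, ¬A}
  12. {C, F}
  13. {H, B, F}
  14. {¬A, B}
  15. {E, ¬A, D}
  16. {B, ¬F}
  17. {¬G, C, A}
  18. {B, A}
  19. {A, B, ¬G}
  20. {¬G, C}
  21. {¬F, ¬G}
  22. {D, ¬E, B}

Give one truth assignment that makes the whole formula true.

A=True, B=True, C=True, D=True, E=True, F=True, G=False, H=False

Check each clause:
  1. {B, F} — B is true.
  2. {¬G, A, ¬H} — ¬H is true.
  3. {¬B, C, H} — C is true.
  4. {E, G, ¬C} — E is true.
  5. {B, D} — B is true.
  6. {C, E} — C is true.
  7. {D, ¬C} — D is true.
  8. {¬G, ¬D} — ¬G is true.
  9. {B, ¬C} — B is true.
  10. {¬F, ¬D, B} — B is true.
  11. {F, ¬A} — F is true.
  12. {F, C} — C is true.
  13. {B, H, F} — B is true.
  14. {¬A, B} — B is true.
  15. {¬A, E, D} — D is true.
  16. {¬F, B} — B is true.
  17. {C, ¬G, A} — A is true.
  18. {A, B} — A is true.
  19. {A, B, ¬G} — A is true.
  20. {¬G, C} — ¬G is true.
  21. {¬F, ¬G} — ¬G is true.
  22. {¬E, B, D} — B is true.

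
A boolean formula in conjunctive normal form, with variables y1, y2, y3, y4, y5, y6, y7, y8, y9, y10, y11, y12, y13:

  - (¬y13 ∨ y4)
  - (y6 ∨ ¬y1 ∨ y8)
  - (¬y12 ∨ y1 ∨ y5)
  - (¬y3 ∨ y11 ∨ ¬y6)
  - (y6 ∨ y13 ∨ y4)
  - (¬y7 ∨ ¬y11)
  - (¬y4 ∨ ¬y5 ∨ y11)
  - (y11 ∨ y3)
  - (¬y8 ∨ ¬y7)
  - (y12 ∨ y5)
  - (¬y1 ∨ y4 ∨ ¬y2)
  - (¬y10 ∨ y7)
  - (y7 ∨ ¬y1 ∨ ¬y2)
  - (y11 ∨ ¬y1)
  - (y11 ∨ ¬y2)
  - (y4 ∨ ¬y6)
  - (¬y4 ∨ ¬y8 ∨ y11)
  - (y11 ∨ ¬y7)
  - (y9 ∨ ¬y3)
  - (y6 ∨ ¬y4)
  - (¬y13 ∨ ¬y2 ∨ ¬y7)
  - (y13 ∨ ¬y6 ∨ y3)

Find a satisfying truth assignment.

y1=False  y2=True  y3=True  y4=True  y5=True  y6=True  y7=False  y8=False  y9=True  y10=False  y11=True  y12=False  y13=False

y9 occurs only positively in the remaining clauses — set y9 = True.
y10 occurs only negated in the remaining clauses — set y10 = False.
Try y1 = False.
Set y2 = True and propagate.
  then y11 is forced to True.
  then y7 is forced to False.
The remaining clauses are satisfied by y3 = True, y4 = True, y5 = True, y6 = True, y8 = False, y12 = False, y13 = False.
Every clause has at least one true literal under this assignment.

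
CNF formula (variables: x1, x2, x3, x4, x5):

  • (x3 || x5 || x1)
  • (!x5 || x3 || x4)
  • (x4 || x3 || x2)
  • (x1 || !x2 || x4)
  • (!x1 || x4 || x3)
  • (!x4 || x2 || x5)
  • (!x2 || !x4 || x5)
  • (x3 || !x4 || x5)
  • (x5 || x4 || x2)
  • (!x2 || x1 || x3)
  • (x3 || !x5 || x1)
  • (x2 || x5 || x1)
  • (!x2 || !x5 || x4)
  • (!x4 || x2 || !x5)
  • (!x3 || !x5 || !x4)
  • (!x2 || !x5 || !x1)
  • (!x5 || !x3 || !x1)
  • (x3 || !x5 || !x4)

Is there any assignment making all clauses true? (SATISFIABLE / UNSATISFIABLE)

SATISFIABLE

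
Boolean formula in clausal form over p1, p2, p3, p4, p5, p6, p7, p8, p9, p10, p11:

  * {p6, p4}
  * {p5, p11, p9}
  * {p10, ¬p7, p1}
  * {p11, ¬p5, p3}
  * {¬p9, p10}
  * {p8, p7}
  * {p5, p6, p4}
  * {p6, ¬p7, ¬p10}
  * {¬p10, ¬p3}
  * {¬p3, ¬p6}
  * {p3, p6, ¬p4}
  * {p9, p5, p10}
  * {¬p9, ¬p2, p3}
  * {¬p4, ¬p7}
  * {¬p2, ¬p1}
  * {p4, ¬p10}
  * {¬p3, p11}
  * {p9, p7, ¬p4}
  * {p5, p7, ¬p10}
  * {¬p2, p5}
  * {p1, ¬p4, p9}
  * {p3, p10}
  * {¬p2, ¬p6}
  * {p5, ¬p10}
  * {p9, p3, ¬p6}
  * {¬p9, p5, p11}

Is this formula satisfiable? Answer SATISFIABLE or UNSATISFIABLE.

p2 occurs only negated in the remaining clauses — set p2 = False.
p8 occurs only positively in the remaining clauses — set p8 = True.
Branch on p1: take p1 = False.
Try p3 = False.
  then p10 is forced to True.
  then p4 is forced to True.
  then p6 is forced to True.
  then p7 is forced to False.
  then p9 is forced to True.
  then p5 is forced to True.
  then p11 is forced to True.
So p1=0, p2=0, p3=0, p4=1, p5=1, p6=1, p7=0, p8=1, p9=1, p10=1, p11=1 is a satisfying assignment.

SATISFIABLE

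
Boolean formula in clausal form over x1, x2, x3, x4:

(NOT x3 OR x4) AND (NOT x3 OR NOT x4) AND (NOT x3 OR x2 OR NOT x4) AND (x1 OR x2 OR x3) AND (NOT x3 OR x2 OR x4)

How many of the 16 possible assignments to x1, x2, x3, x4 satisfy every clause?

6

The models are:
  x1=0 x2=1 x3=0 x4=0
  x1=0 x2=1 x3=0 x4=1
  x1=1 x2=0 x3=0 x4=0
  x1=1 x2=0 x3=0 x4=1
  x1=1 x2=1 x3=0 x4=0
  x1=1 x2=1 x3=0 x4=1
That's 6 in total.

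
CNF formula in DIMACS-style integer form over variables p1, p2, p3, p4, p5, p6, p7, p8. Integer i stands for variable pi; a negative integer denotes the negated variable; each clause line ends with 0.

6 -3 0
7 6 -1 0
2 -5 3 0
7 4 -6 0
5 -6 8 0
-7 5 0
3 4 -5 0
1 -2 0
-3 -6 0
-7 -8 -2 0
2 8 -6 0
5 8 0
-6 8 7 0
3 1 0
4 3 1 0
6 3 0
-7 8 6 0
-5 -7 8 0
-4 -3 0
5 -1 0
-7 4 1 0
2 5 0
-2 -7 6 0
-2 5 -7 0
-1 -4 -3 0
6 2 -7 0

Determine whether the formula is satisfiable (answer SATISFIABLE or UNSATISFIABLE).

Branch on p1: take p1 = True.
  then p5 is forced to True.
Set p2 = True and propagate.
Try p3 = False.
  then p4 is forced to True.
  then p6 is forced to True.
The remaining clauses are satisfied by p7 = False, p8 = True.
So p1=T, p2=T, p3=F, p4=T, p5=T, p6=T, p7=F, p8=T is a satisfying assignment.

SATISFIABLE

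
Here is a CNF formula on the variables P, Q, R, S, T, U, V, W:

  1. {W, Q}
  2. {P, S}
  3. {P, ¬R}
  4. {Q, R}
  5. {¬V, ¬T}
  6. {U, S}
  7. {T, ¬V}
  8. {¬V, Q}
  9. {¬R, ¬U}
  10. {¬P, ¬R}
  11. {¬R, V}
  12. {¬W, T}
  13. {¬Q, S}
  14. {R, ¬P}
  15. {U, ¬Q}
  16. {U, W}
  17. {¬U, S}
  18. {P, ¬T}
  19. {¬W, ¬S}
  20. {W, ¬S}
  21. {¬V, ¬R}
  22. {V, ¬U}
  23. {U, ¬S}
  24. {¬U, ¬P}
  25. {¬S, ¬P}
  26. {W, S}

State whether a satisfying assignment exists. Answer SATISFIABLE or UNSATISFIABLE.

S = True:
  propagation gives W=False; an empty clause results — contradiction.
S = False:
  propagation gives P=True, U=True; an empty clause results — contradiction.
Every branch closes, so no satisfying assignment exists.

UNSATISFIABLE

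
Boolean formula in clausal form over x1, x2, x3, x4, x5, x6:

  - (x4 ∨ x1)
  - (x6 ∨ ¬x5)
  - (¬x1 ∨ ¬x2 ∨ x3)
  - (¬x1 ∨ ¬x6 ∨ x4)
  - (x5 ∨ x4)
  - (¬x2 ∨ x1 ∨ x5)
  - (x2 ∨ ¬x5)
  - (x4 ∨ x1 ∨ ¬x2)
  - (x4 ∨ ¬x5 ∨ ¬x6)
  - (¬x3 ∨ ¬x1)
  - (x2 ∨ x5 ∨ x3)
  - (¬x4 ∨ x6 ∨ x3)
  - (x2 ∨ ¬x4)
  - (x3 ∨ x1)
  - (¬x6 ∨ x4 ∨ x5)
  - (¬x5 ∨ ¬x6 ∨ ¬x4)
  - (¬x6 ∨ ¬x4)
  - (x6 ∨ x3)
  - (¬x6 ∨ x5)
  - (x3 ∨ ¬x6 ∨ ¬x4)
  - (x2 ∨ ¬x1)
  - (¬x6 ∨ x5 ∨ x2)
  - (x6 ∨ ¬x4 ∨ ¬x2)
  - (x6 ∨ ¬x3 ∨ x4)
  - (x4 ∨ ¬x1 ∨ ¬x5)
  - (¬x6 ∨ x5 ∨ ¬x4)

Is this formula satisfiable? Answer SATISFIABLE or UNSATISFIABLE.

UNSATISFIABLE

x4 = True:
  propagation gives x2=True, x6=False; an empty clause results — contradiction.
x4 = False:
  propagation gives x1=True, x6=False, x5=False; an empty clause results — contradiction.
Every branch closes, so no satisfying assignment exists.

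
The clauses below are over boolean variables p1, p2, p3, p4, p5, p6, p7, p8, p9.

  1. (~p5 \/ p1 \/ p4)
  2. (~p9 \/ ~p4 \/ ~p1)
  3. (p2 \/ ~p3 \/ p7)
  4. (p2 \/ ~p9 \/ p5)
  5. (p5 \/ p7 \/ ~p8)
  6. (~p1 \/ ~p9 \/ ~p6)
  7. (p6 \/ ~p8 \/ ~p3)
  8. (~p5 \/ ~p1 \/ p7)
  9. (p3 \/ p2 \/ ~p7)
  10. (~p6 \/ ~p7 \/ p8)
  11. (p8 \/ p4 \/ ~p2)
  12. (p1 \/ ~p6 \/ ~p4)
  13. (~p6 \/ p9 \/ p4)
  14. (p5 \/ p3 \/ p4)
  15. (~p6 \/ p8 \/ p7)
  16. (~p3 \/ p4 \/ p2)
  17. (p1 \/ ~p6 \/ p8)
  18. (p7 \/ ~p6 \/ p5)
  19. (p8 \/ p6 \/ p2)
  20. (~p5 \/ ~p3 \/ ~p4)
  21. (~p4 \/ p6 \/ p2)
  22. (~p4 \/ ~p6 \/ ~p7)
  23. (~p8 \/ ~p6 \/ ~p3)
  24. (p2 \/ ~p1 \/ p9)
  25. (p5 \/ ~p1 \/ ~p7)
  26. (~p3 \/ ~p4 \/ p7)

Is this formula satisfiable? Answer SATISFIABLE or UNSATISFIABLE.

SATISFIABLE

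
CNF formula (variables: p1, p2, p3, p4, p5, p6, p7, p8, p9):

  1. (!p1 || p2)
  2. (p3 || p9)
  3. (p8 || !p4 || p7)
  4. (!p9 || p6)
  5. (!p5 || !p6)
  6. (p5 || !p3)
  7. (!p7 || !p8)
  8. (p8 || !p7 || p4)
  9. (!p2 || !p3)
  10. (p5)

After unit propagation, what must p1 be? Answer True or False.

False

Unit clause (p5) sets p5 = True.
(!p6 || !p5) with p5 = True leaves only !p6, so p6 = False.
(!p9 || p6) with p6 = False leaves only !p9, so p9 = False.
(p3 || p9) with p9 = False leaves only p3, so p3 = True.
From (!p3 || !p2) and p3 = True: p2 = False.
(p2 || !p1): since p2 = False, the clause reduces to (!p1). p1 = False.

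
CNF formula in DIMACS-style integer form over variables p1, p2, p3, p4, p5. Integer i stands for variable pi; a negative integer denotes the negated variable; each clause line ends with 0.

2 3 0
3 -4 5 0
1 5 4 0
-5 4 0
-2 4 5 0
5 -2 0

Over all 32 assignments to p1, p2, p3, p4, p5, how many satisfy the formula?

9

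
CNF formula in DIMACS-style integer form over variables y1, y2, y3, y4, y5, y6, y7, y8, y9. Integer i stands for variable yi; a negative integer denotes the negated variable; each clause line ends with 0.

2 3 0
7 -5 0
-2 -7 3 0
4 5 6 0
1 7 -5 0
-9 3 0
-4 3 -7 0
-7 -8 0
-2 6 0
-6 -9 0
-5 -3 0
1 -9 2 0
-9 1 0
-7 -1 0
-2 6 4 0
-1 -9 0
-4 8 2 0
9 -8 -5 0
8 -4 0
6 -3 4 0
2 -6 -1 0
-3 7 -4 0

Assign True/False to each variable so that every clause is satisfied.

y1 = True, y2 = True, y3 = False, y4 = False, y5 = False, y6 = True, y7 = False, y8 = False, y9 = False

Branch on y1: take y1 = True.
  then y7 is forced to False.
  then y5 is forced to False.
  then y9 is forced to False.
For the remaining variables, y2 = True, y3 = False, y4 = False, y6 = True, y8 = False works.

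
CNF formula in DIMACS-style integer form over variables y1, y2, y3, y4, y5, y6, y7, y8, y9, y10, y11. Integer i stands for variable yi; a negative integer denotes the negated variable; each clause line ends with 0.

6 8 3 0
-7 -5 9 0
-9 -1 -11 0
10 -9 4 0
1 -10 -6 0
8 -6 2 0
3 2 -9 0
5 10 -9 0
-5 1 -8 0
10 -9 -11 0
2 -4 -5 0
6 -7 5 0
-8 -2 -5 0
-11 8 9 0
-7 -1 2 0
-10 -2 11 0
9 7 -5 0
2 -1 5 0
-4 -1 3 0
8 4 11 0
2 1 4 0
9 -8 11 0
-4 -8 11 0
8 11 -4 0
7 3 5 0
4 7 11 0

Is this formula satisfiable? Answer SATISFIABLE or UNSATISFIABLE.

SATISFIABLE

Pure literal: y3 appears only positively; assign y3 = True.
Try y1 = False.
The remaining clauses are satisfied by y2 = True, y4 = False, y5 = False, y6 = False, y7 = False, y8 = True, y9 = True, y10 = True, y11 = True.
So y1 = F, y2 = T, y3 = T, y4 = F, y5 = F, y6 = F, y7 = F, y8 = T, y9 = T, y10 = T, y11 = T is a satisfying assignment.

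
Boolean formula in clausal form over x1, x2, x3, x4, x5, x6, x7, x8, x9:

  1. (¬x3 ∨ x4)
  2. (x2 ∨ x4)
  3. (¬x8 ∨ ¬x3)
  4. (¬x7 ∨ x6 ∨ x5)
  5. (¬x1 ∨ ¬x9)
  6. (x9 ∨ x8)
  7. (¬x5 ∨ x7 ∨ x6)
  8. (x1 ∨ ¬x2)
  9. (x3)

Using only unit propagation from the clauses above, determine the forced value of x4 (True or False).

Unit clause (x3) sets x3 = True.
In (x4 ∨ ¬x3), ¬x3 is now false; x4 must hold, so x4 = True.

True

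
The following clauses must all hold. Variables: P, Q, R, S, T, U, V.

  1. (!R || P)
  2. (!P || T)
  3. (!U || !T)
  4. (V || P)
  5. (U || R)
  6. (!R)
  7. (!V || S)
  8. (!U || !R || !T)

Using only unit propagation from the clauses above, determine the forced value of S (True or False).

True

(!R) is a unit clause: R = False.
(R || U): since R = False, the clause reduces to (U). U = True.
From (!T || !U) and U = True: T = False.
From (!P || T) and T = False: P = False.
(V || P) with P = False leaves only V, so V = True.
From (S || !V) and V = True: S = True.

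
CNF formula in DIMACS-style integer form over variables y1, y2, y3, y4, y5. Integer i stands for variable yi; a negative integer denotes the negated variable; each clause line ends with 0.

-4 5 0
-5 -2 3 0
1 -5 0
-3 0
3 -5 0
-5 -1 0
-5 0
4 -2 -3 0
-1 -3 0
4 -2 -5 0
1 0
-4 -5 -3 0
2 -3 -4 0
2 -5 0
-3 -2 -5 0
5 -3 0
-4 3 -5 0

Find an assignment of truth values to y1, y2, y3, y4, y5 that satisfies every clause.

y1=True, y2=False, y3=False, y4=False, y5=False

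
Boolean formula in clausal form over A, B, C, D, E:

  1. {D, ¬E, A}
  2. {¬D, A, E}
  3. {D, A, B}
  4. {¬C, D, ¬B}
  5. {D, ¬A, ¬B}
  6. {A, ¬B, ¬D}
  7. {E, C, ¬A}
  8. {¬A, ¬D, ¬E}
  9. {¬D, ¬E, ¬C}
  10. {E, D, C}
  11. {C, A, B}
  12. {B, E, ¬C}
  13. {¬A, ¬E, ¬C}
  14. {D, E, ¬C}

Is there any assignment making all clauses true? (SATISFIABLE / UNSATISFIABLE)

Branch on A: take A = True.
Branch on B: take B = False.
Try C = False.
  then E is forced to True.
  then D is forced to False.
So A=T  B=F  C=F  D=F  E=T is a satisfying assignment.

SATISFIABLE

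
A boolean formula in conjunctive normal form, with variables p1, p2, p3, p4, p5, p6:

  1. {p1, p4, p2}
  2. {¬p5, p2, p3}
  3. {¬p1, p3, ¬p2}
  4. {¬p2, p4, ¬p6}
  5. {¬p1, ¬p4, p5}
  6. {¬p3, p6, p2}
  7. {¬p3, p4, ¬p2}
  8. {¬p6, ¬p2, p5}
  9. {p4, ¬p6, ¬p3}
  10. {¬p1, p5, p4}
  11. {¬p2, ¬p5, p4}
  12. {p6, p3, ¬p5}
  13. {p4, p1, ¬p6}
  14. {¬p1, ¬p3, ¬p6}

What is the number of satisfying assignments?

11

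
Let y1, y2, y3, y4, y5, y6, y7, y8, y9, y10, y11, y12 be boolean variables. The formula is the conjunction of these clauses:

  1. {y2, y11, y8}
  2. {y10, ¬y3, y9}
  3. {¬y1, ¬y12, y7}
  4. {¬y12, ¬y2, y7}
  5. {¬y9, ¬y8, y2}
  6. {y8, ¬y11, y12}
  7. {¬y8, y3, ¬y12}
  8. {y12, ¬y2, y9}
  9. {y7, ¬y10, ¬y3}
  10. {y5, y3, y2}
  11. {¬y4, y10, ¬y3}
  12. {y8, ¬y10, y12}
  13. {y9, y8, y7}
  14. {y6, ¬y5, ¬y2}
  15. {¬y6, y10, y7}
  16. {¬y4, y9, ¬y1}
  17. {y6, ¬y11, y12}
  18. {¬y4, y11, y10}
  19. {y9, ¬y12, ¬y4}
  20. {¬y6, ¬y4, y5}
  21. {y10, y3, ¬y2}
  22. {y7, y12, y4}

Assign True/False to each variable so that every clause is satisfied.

y1=0  y2=0  y3=1  y4=0  y5=1  y6=1  y7=1  y8=0  y9=1  y10=1  y11=1  y12=1

Check each clause:
  1. {y2, y11, y8} — y11 is true.
  2. {¬y3, y10, y9} — y9 is true.
  3. {¬y12, y7, ¬y1} — ¬y1 is true.
  4. {¬y12, ¬y2, y7} — ¬y2 is true.
  5. {¬y9, y2, ¬y8} — ¬y8 is true.
  6. {y12, y8, ¬y11} — y12 is true.
  7. {¬y8, y3, ¬y12} — ¬y8 is true.
  8. {y12, ¬y2, y9} — y9 is true.
  9. {¬y10, ¬y3, y7} — y7 is true.
  10. {y5, y2, y3} — y3 is true.
  11. {¬y4, y10, ¬y3} — y10 is true.
  12. {y8, y12, ¬y10} — y12 is true.
  13. {y7, y9, y8} — y9 is true.
  14. {¬y5, y6, ¬y2} — ¬y2 is true.
  15. {y10, ¬y6, y7} — y10 is true.
  16. {y9, ¬y1, ¬y4} — y9 is true.
  17. {¬y11, y6, y12} — y12 is true.
  18. {¬y4, y11, y10} — y10 is true.
  19. {y9, ¬y4, ¬y12} — y9 is true.
  20. {¬y6, ¬y4, y5} — ¬y4 is true.
  21. {y3, ¬y2, y10} — y10 is true.
  22. {y7, y4, y12} — y12 is true.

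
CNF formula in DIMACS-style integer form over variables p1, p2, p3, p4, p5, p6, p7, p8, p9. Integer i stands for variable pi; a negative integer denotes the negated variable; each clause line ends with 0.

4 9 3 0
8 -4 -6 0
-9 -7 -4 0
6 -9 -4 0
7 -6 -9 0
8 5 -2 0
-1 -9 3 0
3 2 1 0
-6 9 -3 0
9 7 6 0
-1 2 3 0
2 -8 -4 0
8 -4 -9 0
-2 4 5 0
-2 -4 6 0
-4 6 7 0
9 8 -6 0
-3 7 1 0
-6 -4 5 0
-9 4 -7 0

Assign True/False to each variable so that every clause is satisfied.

p1 = T, p2 = F, p3 = T, p4 = F, p5 = F, p6 = F, p7 = F, p8 = T, p9 = T

Check each clause:
  1. (p9 OR p3 OR p4) — p9 is true.
  2. (NOT p4 OR p8 OR NOT p6) — p8 is true.
  3. (NOT p4 OR NOT p7 OR NOT p9) — NOT p7 is true.
  4. (NOT p9 OR NOT p4 OR p6) — NOT p4 is true.
  5. (NOT p9 OR NOT p6 OR p7) — NOT p6 is true.
  6. (p8 OR NOT p2 OR p5) — p8 is true.
  7. (NOT p1 OR NOT p9 OR p3) — p3 is true.
  8. (p1 OR p2 OR p3) — p1 is true.
  9. (NOT p3 OR p9 OR NOT p6) — p9 is true.
  10. (p9 OR p6 OR p7) — p9 is true.
  11. (p3 OR p2 OR NOT p1) — p3 is true.
  12. (p2 OR NOT p4 OR NOT p8) — NOT p4 is true.
  13. (NOT p4 OR NOT p9 OR p8) — p8 is true.
  14. (p4 OR NOT p2 OR p5) — NOT p2 is true.
  15. (p6 OR NOT p2 OR NOT p4) — NOT p4 is true.
  16. (NOT p4 OR p7 OR p6) — NOT p4 is true.
  17. (p9 OR NOT p6 OR p8) — p8 is true.
  18. (p7 OR NOT p3 OR p1) — p1 is true.
  19. (NOT p6 OR NOT p4 OR p5) — NOT p6 is true.
  20. (NOT p7 OR NOT p9 OR p4) — NOT p7 is true.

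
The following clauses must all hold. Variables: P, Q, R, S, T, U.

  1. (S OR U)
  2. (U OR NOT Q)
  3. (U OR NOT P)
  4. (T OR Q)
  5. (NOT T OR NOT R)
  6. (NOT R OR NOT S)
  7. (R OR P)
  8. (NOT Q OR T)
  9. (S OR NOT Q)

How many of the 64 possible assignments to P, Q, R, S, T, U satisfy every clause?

The models are:
  P=1 Q=0 R=0 S=0 T=1 U=1
  P=1 Q=0 R=0 S=1 T=1 U=1
  P=1 Q=1 R=0 S=1 T=1 U=1
That's 3 in total.

3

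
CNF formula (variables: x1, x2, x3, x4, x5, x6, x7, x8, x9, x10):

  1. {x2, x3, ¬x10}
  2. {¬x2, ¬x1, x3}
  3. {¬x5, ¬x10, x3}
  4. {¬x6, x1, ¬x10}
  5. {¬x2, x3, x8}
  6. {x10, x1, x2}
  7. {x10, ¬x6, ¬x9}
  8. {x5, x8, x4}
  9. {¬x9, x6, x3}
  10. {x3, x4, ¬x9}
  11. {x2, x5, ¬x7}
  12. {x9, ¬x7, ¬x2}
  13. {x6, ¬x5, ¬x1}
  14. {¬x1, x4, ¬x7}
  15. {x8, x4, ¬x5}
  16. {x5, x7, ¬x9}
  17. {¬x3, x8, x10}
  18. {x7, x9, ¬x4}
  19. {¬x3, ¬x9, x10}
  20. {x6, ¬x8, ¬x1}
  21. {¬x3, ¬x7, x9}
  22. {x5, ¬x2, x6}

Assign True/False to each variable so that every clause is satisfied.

Try x1 = False.
The remaining clauses are satisfied by x2 = False, x3 = True, x4 = False, x5 = True, x6 = False, x7 = True, x8 = True, x9 = True, x10 = True.
Check each clause:
  1. {x3, ¬x10, x2} — x3 is true.
  2. {¬x1, x3, ¬x2} — x3 is true.
  3. {¬x10, x3, ¬x5} — x3 is true.
  4. {¬x10, ¬x6, x1} — ¬x6 is true.
  5. {¬x2, x3, x8} — x8 is true.
  6. {x2, x10, x1} — x10 is true.
  7. {x10, ¬x9, ¬x6} — ¬x6 is true.
  8. {x8, x4, x5} — x8 is true.
  9. {x6, x3, ¬x9} — x3 is true.
  10. {x4, x3, ¬x9} — x3 is true.
  11. {x2, x5, ¬x7} — x5 is true.
  12. {¬x7, ¬x2, x9} — x9 is true.
  13. {¬x5, ¬x1, x6} — ¬x1 is true.
  14. {¬x7, x4, ¬x1} — ¬x1 is true.
  15. {x4, ¬x5, x8} — x8 is true.
  16. {x5, ¬x9, x7} — x5 is true.
  17. {x10, x8, ¬x3} — x8 is true.
  18. {¬x4, x7, x9} — x9 is true.
  19. {¬x3, x10, ¬x9} — x10 is true.
  20. {¬x1, ¬x8, x6} — ¬x1 is true.
  21. {¬x7, x9, ¬x3} — x9 is true.
  22. {¬x2, x5, x6} — x5 is true.

x1 = False, x2 = False, x3 = True, x4 = False, x5 = True, x6 = False, x7 = True, x8 = True, x9 = True, x10 = True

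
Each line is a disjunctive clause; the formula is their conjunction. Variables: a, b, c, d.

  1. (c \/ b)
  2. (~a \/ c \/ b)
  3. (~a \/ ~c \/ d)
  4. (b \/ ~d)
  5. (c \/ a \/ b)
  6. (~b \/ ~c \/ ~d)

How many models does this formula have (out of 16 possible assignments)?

6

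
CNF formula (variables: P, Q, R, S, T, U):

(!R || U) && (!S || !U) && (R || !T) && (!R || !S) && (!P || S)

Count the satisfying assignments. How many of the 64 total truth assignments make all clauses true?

Case analysis on R and S:
  R=T, S=T: a clause becomes empty — 0.
  R=T, S=F: remaining (P,Q,T,U) ∈ {(F,F,F,T); (F,F,T,T); (F,T,F,T); (F,T,T,T)} — 4.
  R=F, S=T: remaining (P,Q,T,U) ∈ {(F,F,F,F); (F,T,F,F); (T,F,F,F); (T,T,F,F)} — 4.
  R=F, S=F: remaining (P,Q,T,U) ∈ {(F,F,F,F); (F,F,F,T); (F,T,F,F); (F,T,F,T)} — 4.
Total: 0 + 4 + 4 + 4 = 12.

12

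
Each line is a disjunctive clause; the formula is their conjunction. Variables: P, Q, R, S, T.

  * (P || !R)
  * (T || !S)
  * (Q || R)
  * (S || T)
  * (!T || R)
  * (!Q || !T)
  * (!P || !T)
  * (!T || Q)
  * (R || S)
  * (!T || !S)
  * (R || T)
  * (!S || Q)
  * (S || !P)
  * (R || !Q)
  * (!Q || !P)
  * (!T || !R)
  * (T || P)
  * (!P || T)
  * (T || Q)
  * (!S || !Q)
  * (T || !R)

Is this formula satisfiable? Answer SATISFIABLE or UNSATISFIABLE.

T = True:
  propagation gives R=True; an empty clause results — contradiction.
T = False:
  propagation gives S=False; an empty clause results — contradiction.
Every branch closes, so no satisfying assignment exists.

UNSATISFIABLE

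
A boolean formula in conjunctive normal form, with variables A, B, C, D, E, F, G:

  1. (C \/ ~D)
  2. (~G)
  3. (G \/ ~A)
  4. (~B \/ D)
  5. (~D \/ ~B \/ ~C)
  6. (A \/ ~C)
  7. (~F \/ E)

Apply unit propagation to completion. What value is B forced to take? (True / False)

False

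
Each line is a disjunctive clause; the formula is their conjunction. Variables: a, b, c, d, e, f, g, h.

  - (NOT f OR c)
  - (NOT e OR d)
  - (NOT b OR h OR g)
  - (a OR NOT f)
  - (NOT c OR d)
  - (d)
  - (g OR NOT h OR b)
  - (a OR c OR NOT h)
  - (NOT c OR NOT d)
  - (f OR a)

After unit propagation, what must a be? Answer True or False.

True

Unit clause (d) sets d = True.
(NOT c OR NOT d): since d = True, the clause reduces to (NOT c). c = False.
From (NOT f OR c) and c = False: f = False.
In (a OR f), f is now false; a must hold, so a = True.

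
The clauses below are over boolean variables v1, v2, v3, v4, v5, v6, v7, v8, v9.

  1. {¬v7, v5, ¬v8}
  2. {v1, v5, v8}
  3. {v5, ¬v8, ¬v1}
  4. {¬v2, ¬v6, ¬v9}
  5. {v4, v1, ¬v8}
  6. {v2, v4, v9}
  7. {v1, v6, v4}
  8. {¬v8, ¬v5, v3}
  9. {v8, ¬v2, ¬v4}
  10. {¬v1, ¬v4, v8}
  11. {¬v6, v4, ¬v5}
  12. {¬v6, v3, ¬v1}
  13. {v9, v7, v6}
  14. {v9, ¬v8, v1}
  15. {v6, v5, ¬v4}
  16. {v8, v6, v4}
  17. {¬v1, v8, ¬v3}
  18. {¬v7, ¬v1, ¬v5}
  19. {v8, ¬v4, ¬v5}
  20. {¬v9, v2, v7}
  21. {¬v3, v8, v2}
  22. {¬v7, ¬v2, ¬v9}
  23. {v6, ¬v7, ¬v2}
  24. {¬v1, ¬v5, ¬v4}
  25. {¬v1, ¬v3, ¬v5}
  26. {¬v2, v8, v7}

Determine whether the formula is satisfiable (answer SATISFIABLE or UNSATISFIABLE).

Try v1 = False.
For the remaining variables, v2 = False, v3 = True, v4 = True, v5 = True, v6 = False, v7 = True, v8 = True, v9 = True works.
Every clause has at least one true literal under this assignment.
So v1 = 0, v2 = 0, v3 = 1, v4 = 1, v5 = 1, v6 = 0, v7 = 1, v8 = 1, v9 = 1 is a satisfying assignment.

SATISFIABLE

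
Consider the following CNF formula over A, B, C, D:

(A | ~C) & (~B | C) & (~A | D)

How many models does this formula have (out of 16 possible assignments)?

Satisfying assignments:
  A=F B=F C=F D=F
  A=F B=F C=F D=T
  A=T B=F C=F D=T
  A=T B=F C=T D=T
  A=T B=T C=T D=T
Count: 5.

5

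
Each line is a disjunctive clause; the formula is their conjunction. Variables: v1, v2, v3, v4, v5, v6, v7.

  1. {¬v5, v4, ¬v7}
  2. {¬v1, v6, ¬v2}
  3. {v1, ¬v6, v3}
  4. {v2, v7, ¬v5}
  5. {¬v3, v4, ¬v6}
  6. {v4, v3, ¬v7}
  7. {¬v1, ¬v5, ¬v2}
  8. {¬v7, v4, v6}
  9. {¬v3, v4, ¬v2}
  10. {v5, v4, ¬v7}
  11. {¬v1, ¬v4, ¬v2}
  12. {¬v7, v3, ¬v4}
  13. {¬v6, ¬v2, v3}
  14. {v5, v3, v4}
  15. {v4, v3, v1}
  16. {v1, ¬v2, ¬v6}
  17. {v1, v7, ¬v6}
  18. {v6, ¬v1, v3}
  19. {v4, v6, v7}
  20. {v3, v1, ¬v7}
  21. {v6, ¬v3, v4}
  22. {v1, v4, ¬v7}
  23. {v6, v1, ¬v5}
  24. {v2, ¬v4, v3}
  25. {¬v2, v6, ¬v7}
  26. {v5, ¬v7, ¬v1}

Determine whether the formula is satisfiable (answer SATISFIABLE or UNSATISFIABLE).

Branch on v1: take v1 = True.
For the remaining variables, v2 = False, v3 = True, v4 = True, v5 = True, v6 = True, v7 = True works.
Every clause has at least one true literal under this assignment.
So v1 = True, v2 = False, v3 = True, v4 = True, v5 = True, v6 = True, v7 = True is a satisfying assignment.

SATISFIABLE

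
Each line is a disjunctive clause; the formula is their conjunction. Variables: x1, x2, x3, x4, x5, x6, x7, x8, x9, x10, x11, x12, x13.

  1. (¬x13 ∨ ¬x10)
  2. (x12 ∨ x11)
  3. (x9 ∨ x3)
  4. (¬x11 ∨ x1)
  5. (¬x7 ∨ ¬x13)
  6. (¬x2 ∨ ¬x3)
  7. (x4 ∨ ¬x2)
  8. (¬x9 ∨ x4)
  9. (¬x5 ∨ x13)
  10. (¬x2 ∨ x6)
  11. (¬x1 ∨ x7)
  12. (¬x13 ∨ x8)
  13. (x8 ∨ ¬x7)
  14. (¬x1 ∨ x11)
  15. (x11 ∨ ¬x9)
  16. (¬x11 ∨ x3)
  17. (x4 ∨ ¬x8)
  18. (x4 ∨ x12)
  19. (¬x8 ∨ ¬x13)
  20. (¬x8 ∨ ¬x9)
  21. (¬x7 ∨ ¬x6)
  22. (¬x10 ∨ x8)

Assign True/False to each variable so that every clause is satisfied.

x1 = False, x2 = False, x3 = True, x4 = True, x5 = False, x6 = False, x7 = False, x8 = True, x9 = False, x10 = False, x11 = False, x12 = True, x13 = False

Pure literal: x2 appears only negated; assign x2 = False.
x4 occurs only positively in the remaining clauses — set x4 = True.
Try x1 = False.
  then x11 is forced to False.
  then x12 is forced to True.
  then x9 is forced to False.
  then x3 is forced to True.
Set x5 = False and propagate.
Set x6 = False and propagate.
The remaining clauses are satisfied by x7 = False, x8 = True, x10 = False, x13 = False.
Every clause has at least one true literal under this assignment.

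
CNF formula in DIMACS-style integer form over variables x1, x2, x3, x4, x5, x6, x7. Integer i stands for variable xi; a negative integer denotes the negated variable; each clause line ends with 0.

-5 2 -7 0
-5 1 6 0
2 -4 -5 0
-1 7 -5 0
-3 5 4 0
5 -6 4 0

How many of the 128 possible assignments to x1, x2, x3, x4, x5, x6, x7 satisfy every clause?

58

Case analysis on x5 and x4:
  x5=1, x4=1: x3 free; 4 ways for (x1,x2,x6,x7) × 2^1 = 8.
  x5=1, x4=0: x3 free; 5 ways for (x1,x2,x6,x7) × 2^1 = 10.
  x5=0, x4=1: x1, x2, x3, x6, x7 free → 2^5 = 32.
  x5=0, x4=0: forces x3=0; x6=0; x1, x2, x7 free → 2^3 = 8.
Total: 8 + 10 + 32 + 8 = 58.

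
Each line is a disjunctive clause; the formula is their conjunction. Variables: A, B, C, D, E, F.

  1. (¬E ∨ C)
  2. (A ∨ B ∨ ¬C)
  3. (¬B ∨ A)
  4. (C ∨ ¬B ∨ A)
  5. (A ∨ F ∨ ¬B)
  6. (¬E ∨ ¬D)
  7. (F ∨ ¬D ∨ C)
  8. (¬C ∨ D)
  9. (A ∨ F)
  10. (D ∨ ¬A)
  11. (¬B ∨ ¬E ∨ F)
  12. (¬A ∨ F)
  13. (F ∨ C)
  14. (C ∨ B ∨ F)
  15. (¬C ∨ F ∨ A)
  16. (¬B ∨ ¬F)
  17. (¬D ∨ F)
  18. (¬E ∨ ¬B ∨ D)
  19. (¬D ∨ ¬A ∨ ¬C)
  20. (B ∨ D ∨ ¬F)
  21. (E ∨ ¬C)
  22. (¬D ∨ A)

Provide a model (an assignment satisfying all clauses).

Try A = True.
  then D is forced to True.
  then E is forced to False.
  then F is forced to True.
  then B is forced to False.
  then C is forced to False.
Every clause has at least one true literal under this assignment.

A=T  B=F  C=F  D=T  E=F  F=T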